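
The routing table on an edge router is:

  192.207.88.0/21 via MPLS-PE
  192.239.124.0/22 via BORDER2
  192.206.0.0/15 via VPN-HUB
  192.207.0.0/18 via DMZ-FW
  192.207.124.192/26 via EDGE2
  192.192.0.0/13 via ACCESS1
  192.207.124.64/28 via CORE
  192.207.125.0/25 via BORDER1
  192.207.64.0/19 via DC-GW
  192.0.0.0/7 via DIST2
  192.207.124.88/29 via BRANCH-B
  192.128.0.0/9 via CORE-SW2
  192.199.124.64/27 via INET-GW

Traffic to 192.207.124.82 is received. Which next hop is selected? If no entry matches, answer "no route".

VPN-HUB

Routes whose prefix contains 192.207.124.82:
  192.0.0.0/7 (192.0.0.0 - 193.255.255.255) -> DIST2
  192.128.0.0/9 (192.128.0.0 - 192.255.255.255) -> CORE-SW2
  192.206.0.0/15 (192.206.0.0 - 192.207.255.255) -> VPN-HUB
More-specific entries that do NOT match:
  192.207.124.88/29 (192.207.124.88 - 192.207.124.95) does not contain 192.207.124.82
  192.207.124.64/28 (192.207.124.64 - 192.207.124.79) does not contain 192.207.124.82
  192.199.124.64/27 (192.199.124.64 - 192.199.124.95) does not contain 192.207.124.82
  192.207.124.192/26 (192.207.124.192 - 192.207.124.255) does not contain 192.207.124.82
  192.207.125.0/25 (192.207.125.0 - 192.207.125.127) does not contain 192.207.124.82
  192.239.124.0/22 (192.239.124.0 - 192.239.127.255) does not contain 192.207.124.82
  192.207.88.0/21 (192.207.88.0 - 192.207.95.255) does not contain 192.207.124.82
  192.207.64.0/19 (192.207.64.0 - 192.207.95.255) does not contain 192.207.124.82
  192.207.0.0/18 (192.207.0.0 - 192.207.63.255) does not contain 192.207.124.82
Longest matching prefix is /15 -> next hop VPN-HUB.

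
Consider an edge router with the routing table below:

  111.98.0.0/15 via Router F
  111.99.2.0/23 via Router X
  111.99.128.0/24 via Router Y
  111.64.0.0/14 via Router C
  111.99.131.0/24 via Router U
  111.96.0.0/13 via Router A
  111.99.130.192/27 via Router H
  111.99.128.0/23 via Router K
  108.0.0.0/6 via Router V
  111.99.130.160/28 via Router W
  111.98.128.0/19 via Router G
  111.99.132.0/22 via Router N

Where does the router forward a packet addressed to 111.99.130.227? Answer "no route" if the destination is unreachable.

Routes whose prefix contains 111.99.130.227:
  108.0.0.0/6 (108.0.0.0 - 111.255.255.255) -> Router V
  111.96.0.0/13 (111.96.0.0 - 111.103.255.255) -> Router A
  111.98.0.0/15 (111.98.0.0 - 111.99.255.255) -> Router F
More-specific entries that do NOT match:
  111.99.130.160/28 (111.99.130.160 - 111.99.130.175) does not contain 111.99.130.227
  111.99.130.192/27 (111.99.130.192 - 111.99.130.223) does not contain 111.99.130.227
  111.99.128.0/24 (111.99.128.0 - 111.99.128.255) does not contain 111.99.130.227
  111.99.131.0/24 (111.99.131.0 - 111.99.131.255) does not contain 111.99.130.227
  111.99.2.0/23 (111.99.2.0 - 111.99.3.255) does not contain 111.99.130.227
  111.99.128.0/23 (111.99.128.0 - 111.99.129.255) does not contain 111.99.130.227
  111.99.132.0/22 (111.99.132.0 - 111.99.135.255) does not contain 111.99.130.227
  111.98.128.0/19 (111.98.128.0 - 111.98.159.255) does not contain 111.99.130.227
Longest matching prefix is /15 -> next hop Router F.

Router F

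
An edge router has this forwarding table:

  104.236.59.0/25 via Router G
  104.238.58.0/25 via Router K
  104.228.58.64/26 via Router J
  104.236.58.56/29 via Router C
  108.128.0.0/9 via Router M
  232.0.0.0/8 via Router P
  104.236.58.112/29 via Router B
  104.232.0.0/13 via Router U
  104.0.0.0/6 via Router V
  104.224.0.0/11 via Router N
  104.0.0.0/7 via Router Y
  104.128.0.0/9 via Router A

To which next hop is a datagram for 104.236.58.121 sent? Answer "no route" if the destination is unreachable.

Router U

Routes whose prefix contains 104.236.58.121:
  104.0.0.0/6 (104.0.0.0 - 107.255.255.255) -> Router V
  104.0.0.0/7 (104.0.0.0 - 105.255.255.255) -> Router Y
  104.128.0.0/9 (104.128.0.0 - 104.255.255.255) -> Router A
  104.224.0.0/11 (104.224.0.0 - 104.255.255.255) -> Router N
  104.232.0.0/13 (104.232.0.0 - 104.239.255.255) -> Router U
More-specific entries that do NOT match:
  104.236.58.56/29 (104.236.58.56 - 104.236.58.63) does not contain 104.236.58.121
  104.236.58.112/29 (104.236.58.112 - 104.236.58.119) does not contain 104.236.58.121
  104.228.58.64/26 (104.228.58.64 - 104.228.58.127) does not contain 104.236.58.121
  104.236.59.0/25 (104.236.59.0 - 104.236.59.127) does not contain 104.236.58.121
  104.238.58.0/25 (104.238.58.0 - 104.238.58.127) does not contain 104.236.58.121
Longest matching prefix is /13 -> next hop Router U.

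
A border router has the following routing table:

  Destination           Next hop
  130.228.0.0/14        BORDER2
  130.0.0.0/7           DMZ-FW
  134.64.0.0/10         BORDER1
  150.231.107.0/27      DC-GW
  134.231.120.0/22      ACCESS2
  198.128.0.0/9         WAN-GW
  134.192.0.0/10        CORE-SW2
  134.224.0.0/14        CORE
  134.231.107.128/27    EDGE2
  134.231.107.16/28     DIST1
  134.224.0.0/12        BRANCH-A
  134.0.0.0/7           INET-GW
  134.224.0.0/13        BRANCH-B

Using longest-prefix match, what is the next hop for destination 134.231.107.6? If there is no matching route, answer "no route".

Routes whose prefix contains 134.231.107.6:
  134.0.0.0/7 (134.0.0.0 - 135.255.255.255) -> INET-GW
  134.192.0.0/10 (134.192.0.0 - 134.255.255.255) -> CORE-SW2
  134.224.0.0/12 (134.224.0.0 - 134.239.255.255) -> BRANCH-A
  134.224.0.0/13 (134.224.0.0 - 134.231.255.255) -> BRANCH-B
More-specific entries that do NOT match:
  134.231.107.16/28 (134.231.107.16 - 134.231.107.31) does not contain 134.231.107.6
  150.231.107.0/27 (150.231.107.0 - 150.231.107.31) does not contain 134.231.107.6
  134.231.107.128/27 (134.231.107.128 - 134.231.107.159) does not contain 134.231.107.6
  134.231.120.0/22 (134.231.120.0 - 134.231.123.255) does not contain 134.231.107.6
  130.228.0.0/14 (130.228.0.0 - 130.231.255.255) does not contain 134.231.107.6
  134.224.0.0/14 (134.224.0.0 - 134.227.255.255) does not contain 134.231.107.6
Longest matching prefix is /13 -> next hop BRANCH-B.

BRANCH-B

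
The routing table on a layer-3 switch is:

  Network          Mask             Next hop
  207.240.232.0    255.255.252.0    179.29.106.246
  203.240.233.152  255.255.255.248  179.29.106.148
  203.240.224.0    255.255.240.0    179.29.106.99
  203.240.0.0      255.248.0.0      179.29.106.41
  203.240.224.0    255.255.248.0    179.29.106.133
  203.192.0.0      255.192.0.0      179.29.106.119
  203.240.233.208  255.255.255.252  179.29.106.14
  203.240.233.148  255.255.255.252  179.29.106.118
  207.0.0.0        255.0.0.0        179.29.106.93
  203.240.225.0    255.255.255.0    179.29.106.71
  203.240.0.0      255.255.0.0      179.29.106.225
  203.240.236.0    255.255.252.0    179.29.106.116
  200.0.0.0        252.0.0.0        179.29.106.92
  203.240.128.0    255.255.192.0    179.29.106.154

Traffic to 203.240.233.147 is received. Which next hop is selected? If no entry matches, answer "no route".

179.29.106.99

Routes whose prefix contains 203.240.233.147:
  200.0.0.0/6 (200.0.0.0 - 203.255.255.255) -> 179.29.106.92
  203.192.0.0/10 (203.192.0.0 - 203.255.255.255) -> 179.29.106.119
  203.240.0.0/13 (203.240.0.0 - 203.247.255.255) -> 179.29.106.41
  203.240.0.0/16 (203.240.0.0 - 203.240.255.255) -> 179.29.106.225
  203.240.224.0/20 (203.240.224.0 - 203.240.239.255) -> 179.29.106.99
More-specific entries that do NOT match:
  203.240.233.208/30 (203.240.233.208 - 203.240.233.211) does not contain 203.240.233.147
  203.240.233.148/30 (203.240.233.148 - 203.240.233.151) does not contain 203.240.233.147
  203.240.233.152/29 (203.240.233.152 - 203.240.233.159) does not contain 203.240.233.147
  203.240.225.0/24 (203.240.225.0 - 203.240.225.255) does not contain 203.240.233.147
  207.240.232.0/22 (207.240.232.0 - 207.240.235.255) does not contain 203.240.233.147
  203.240.236.0/22 (203.240.236.0 - 203.240.239.255) does not contain 203.240.233.147
  203.240.224.0/21 (203.240.224.0 - 203.240.231.255) does not contain 203.240.233.147
Longest matching prefix is /20 -> next hop 179.29.106.99.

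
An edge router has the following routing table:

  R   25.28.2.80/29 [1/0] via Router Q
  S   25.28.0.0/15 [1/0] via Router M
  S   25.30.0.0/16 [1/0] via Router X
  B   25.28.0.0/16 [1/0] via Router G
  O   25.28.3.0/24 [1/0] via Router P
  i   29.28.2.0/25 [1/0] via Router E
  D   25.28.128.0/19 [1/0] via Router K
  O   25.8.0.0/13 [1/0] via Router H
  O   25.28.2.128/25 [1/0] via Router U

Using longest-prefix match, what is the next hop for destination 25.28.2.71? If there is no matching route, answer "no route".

Router G

Routes whose prefix contains 25.28.2.71:
  25.28.0.0/15 (25.28.0.0 - 25.29.255.255) -> Router M
  25.28.0.0/16 (25.28.0.0 - 25.28.255.255) -> Router G
More-specific entries that do NOT match:
  25.28.2.80/29 (25.28.2.80 - 25.28.2.87) does not contain 25.28.2.71
  29.28.2.0/25 (29.28.2.0 - 29.28.2.127) does not contain 25.28.2.71
  25.28.2.128/25 (25.28.2.128 - 25.28.2.255) does not contain 25.28.2.71
  25.28.3.0/24 (25.28.3.0 - 25.28.3.255) does not contain 25.28.2.71
  25.28.128.0/19 (25.28.128.0 - 25.28.159.255) does not contain 25.28.2.71
Longest matching prefix is /16 -> next hop Router G.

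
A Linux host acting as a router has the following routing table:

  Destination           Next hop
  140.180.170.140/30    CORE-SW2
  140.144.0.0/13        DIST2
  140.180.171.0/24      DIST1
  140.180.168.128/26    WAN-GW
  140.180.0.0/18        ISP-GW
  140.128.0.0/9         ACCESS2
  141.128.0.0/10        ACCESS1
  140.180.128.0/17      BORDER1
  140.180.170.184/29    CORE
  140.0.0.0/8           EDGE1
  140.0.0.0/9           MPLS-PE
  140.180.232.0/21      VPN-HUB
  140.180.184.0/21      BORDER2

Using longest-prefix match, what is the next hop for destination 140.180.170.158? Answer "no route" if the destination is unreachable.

Routes whose prefix contains 140.180.170.158:
  140.0.0.0/8 (140.0.0.0 - 140.255.255.255) -> EDGE1
  140.128.0.0/9 (140.128.0.0 - 140.255.255.255) -> ACCESS2
  140.180.128.0/17 (140.180.128.0 - 140.180.255.255) -> BORDER1
More-specific entries that do NOT match:
  140.180.170.140/30 (140.180.170.140 - 140.180.170.143) does not contain 140.180.170.158
  140.180.170.184/29 (140.180.170.184 - 140.180.170.191) does not contain 140.180.170.158
  140.180.168.128/26 (140.180.168.128 - 140.180.168.191) does not contain 140.180.170.158
  140.180.171.0/24 (140.180.171.0 - 140.180.171.255) does not contain 140.180.170.158
  140.180.232.0/21 (140.180.232.0 - 140.180.239.255) does not contain 140.180.170.158
  140.180.184.0/21 (140.180.184.0 - 140.180.191.255) does not contain 140.180.170.158
  140.180.0.0/18 (140.180.0.0 - 140.180.63.255) does not contain 140.180.170.158
Longest matching prefix is /17 -> next hop BORDER1.

BORDER1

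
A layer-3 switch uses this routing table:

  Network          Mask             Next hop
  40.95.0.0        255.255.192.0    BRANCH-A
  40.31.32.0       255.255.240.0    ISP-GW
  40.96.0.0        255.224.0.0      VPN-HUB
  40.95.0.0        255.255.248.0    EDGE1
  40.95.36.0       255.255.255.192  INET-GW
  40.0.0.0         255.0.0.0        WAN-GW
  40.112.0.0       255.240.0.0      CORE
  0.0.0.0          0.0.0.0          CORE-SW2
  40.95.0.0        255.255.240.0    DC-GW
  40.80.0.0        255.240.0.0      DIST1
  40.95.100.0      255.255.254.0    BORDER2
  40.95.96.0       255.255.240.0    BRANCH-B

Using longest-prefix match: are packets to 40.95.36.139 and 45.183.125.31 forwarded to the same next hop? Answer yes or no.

40.95.36.139: longest match 40.95.0.0/18 -> BRANCH-A
45.183.125.31: longest match 0.0.0.0/0 -> CORE-SW2

no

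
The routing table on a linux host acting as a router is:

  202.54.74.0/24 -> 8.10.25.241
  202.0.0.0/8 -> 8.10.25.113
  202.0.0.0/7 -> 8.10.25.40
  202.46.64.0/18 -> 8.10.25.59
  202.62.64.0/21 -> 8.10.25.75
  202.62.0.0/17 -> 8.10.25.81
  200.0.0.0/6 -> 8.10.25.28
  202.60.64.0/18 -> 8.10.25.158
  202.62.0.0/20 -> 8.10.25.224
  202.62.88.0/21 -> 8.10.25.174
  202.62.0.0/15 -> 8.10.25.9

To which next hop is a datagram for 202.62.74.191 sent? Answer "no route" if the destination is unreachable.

8.10.25.81

Routes whose prefix contains 202.62.74.191:
  200.0.0.0/6 (200.0.0.0 - 203.255.255.255) -> 8.10.25.28
  202.0.0.0/7 (202.0.0.0 - 203.255.255.255) -> 8.10.25.40
  202.0.0.0/8 (202.0.0.0 - 202.255.255.255) -> 8.10.25.113
  202.62.0.0/15 (202.62.0.0 - 202.63.255.255) -> 8.10.25.9
  202.62.0.0/17 (202.62.0.0 - 202.62.127.255) -> 8.10.25.81
More-specific entries that do NOT match:
  202.54.74.0/24 (202.54.74.0 - 202.54.74.255) does not contain 202.62.74.191
  202.62.64.0/21 (202.62.64.0 - 202.62.71.255) does not contain 202.62.74.191
  202.62.88.0/21 (202.62.88.0 - 202.62.95.255) does not contain 202.62.74.191
  202.62.0.0/20 (202.62.0.0 - 202.62.15.255) does not contain 202.62.74.191
  202.46.64.0/18 (202.46.64.0 - 202.46.127.255) does not contain 202.62.74.191
  202.60.64.0/18 (202.60.64.0 - 202.60.127.255) does not contain 202.62.74.191
Longest matching prefix is /17 -> next hop 8.10.25.81.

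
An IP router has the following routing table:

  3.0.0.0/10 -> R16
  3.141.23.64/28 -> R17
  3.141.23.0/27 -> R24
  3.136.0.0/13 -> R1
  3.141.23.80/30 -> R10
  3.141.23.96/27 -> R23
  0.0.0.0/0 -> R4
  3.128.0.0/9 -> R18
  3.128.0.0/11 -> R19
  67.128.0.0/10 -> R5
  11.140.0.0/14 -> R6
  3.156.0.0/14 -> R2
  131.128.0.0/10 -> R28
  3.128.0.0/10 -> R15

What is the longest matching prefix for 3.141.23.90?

3.136.0.0/13

Entries matching 3.141.23.90:
  0.0.0.0/0 (default, matches everything)
  3.128.0.0/9 (3.128.0.0 - 3.255.255.255)
  3.128.0.0/10 (3.128.0.0 - 3.191.255.255)
  3.128.0.0/11 (3.128.0.0 - 3.159.255.255)
  3.136.0.0/13 (3.136.0.0 - 3.143.255.255)
Most specific is 3.136.0.0/13.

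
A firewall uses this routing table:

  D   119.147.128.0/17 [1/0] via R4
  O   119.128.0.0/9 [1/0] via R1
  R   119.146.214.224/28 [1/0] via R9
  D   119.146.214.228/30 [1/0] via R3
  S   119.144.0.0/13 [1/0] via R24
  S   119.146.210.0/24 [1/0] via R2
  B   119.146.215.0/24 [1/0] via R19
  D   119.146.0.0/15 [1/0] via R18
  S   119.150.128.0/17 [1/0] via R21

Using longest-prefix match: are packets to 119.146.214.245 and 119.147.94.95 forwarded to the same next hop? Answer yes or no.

119.146.214.245: longest match 119.146.0.0/15 -> R18
119.147.94.95: longest match 119.146.0.0/15 -> R18

yes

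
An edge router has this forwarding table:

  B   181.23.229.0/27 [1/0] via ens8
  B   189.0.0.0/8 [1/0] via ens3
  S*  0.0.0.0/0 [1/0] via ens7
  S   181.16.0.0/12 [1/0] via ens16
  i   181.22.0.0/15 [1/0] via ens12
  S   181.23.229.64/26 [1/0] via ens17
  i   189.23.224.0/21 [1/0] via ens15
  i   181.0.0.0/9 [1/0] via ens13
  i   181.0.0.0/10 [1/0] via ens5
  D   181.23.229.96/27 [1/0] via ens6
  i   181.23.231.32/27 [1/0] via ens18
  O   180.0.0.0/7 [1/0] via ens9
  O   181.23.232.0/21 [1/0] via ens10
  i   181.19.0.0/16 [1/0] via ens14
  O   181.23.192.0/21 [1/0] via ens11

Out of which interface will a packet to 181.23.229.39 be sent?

Routes whose prefix contains 181.23.229.39:
  0.0.0.0/0 (default, matches everything) -> ens7
  180.0.0.0/7 (180.0.0.0 - 181.255.255.255) -> ens9
  181.0.0.0/9 (181.0.0.0 - 181.127.255.255) -> ens13
  181.0.0.0/10 (181.0.0.0 - 181.63.255.255) -> ens5
  181.16.0.0/12 (181.16.0.0 - 181.31.255.255) -> ens16
  181.22.0.0/15 (181.22.0.0 - 181.23.255.255) -> ens12
More-specific entries that do NOT match:
  181.23.229.0/27 (181.23.229.0 - 181.23.229.31) does not contain 181.23.229.39
  181.23.229.96/27 (181.23.229.96 - 181.23.229.127) does not contain 181.23.229.39
  181.23.231.32/27 (181.23.231.32 - 181.23.231.63) does not contain 181.23.229.39
  181.23.229.64/26 (181.23.229.64 - 181.23.229.127) does not contain 181.23.229.39
  189.23.224.0/21 (189.23.224.0 - 189.23.231.255) does not contain 181.23.229.39
  181.23.232.0/21 (181.23.232.0 - 181.23.239.255) does not contain 181.23.229.39
  181.23.192.0/21 (181.23.192.0 - 181.23.199.255) does not contain 181.23.229.39
  181.19.0.0/16 (181.19.0.0 - 181.19.255.255) does not contain 181.23.229.39
Longest matching prefix is /15 -> interface ens12.

ens12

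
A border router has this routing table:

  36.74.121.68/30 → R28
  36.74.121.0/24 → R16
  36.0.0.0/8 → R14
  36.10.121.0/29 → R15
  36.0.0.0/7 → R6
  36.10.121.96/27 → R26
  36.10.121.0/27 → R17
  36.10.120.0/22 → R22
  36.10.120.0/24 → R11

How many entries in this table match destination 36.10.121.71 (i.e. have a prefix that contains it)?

Prefixes containing 36.10.121.71:
  36.0.0.0/7 (36.0.0.0 - 37.255.255.255)
  36.0.0.0/8 (36.0.0.0 - 36.255.255.255)
  36.10.120.0/22 (36.10.120.0 - 36.10.123.255)
Total matching entries: 3.

3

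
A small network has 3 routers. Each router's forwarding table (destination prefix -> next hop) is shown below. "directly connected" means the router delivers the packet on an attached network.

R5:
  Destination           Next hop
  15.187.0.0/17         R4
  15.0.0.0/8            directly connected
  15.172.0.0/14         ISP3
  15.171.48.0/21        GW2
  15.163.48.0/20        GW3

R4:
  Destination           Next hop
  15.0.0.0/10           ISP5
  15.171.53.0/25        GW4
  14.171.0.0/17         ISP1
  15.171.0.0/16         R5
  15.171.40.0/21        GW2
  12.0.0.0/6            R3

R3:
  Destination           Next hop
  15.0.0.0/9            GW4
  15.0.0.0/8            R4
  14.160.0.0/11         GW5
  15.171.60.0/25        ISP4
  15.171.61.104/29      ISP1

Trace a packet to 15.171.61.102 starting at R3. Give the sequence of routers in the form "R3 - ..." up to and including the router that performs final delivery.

At R3: longest match for 15.171.61.102 is 15.0.0.0/8 -> R4
At R4: longest match for 15.171.61.102 is 15.171.0.0/16 -> R5
At R5: longest match for 15.171.61.102 is 15.0.0.0/8 -> directly connected

R3 - R4 - R5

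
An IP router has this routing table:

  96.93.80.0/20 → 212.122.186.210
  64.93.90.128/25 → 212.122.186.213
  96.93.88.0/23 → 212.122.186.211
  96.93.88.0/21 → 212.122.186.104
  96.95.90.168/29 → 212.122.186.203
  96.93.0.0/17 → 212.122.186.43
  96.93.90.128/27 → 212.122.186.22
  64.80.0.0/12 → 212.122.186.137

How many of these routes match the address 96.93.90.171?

3

Prefixes containing 96.93.90.171:
  96.93.0.0/17 (96.93.0.0 - 96.93.127.255)
  96.93.80.0/20 (96.93.80.0 - 96.93.95.255)
  96.93.88.0/21 (96.93.88.0 - 96.93.95.255)
Total matching entries: 3.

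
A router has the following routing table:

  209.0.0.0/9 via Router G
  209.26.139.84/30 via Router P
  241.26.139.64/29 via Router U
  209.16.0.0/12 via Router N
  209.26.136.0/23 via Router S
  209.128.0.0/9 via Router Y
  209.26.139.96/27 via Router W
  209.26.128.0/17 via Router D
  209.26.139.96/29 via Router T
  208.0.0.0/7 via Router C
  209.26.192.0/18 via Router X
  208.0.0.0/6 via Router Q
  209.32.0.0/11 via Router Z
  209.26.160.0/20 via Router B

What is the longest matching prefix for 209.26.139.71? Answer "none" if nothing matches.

209.26.128.0/17

Entries matching 209.26.139.71:
  208.0.0.0/6 (208.0.0.0 - 211.255.255.255)
  208.0.0.0/7 (208.0.0.0 - 209.255.255.255)
  209.0.0.0/9 (209.0.0.0 - 209.127.255.255)
  209.16.0.0/12 (209.16.0.0 - 209.31.255.255)
  209.26.128.0/17 (209.26.128.0 - 209.26.255.255)
Most specific is 209.26.128.0/17.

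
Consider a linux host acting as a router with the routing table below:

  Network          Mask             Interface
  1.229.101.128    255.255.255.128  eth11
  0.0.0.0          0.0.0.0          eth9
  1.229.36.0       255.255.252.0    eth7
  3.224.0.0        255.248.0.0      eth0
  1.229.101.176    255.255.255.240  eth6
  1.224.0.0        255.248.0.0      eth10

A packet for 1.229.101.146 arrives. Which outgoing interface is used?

Routes whose prefix contains 1.229.101.146:
  0.0.0.0/0 (default, matches everything) -> eth9
  1.224.0.0/13 (1.224.0.0 - 1.231.255.255) -> eth10
  1.229.101.128/25 (1.229.101.128 - 1.229.101.255) -> eth11
More-specific entries that do NOT match:
  1.229.101.176/28 (1.229.101.176 - 1.229.101.191) does not contain 1.229.101.146
Longest matching prefix is /25 -> interface eth11.

eth11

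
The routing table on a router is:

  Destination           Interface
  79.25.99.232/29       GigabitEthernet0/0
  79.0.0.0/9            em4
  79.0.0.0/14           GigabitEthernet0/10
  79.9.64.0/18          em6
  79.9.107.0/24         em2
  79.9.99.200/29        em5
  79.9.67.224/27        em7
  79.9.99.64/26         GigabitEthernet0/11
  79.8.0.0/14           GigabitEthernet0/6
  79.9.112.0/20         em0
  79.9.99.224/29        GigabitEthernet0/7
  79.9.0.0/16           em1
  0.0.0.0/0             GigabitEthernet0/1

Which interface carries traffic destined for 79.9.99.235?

em6

Routes whose prefix contains 79.9.99.235:
  0.0.0.0/0 (default, matches everything) -> GigabitEthernet0/1
  79.0.0.0/9 (79.0.0.0 - 79.127.255.255) -> em4
  79.8.0.0/14 (79.8.0.0 - 79.11.255.255) -> GigabitEthernet0/6
  79.9.0.0/16 (79.9.0.0 - 79.9.255.255) -> em1
  79.9.64.0/18 (79.9.64.0 - 79.9.127.255) -> em6
More-specific entries that do NOT match:
  79.25.99.232/29 (79.25.99.232 - 79.25.99.239) does not contain 79.9.99.235
  79.9.99.200/29 (79.9.99.200 - 79.9.99.207) does not contain 79.9.99.235
  79.9.99.224/29 (79.9.99.224 - 79.9.99.231) does not contain 79.9.99.235
  79.9.67.224/27 (79.9.67.224 - 79.9.67.255) does not contain 79.9.99.235
  79.9.99.64/26 (79.9.99.64 - 79.9.99.127) does not contain 79.9.99.235
  79.9.107.0/24 (79.9.107.0 - 79.9.107.255) does not contain 79.9.99.235
  79.9.112.0/20 (79.9.112.0 - 79.9.127.255) does not contain 79.9.99.235
Longest matching prefix is /18 -> interface em6.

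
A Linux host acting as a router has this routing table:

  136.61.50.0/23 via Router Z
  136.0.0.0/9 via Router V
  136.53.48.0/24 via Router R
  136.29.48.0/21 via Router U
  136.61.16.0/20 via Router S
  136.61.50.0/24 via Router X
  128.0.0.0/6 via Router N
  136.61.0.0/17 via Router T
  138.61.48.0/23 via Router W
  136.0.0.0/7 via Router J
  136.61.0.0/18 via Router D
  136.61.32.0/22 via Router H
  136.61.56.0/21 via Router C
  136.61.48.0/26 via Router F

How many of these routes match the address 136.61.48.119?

Prefixes containing 136.61.48.119:
  136.0.0.0/7 (136.0.0.0 - 137.255.255.255)
  136.0.0.0/9 (136.0.0.0 - 136.127.255.255)
  136.61.0.0/17 (136.61.0.0 - 136.61.127.255)
  136.61.0.0/18 (136.61.0.0 - 136.61.63.255)
Total matching entries: 4.

4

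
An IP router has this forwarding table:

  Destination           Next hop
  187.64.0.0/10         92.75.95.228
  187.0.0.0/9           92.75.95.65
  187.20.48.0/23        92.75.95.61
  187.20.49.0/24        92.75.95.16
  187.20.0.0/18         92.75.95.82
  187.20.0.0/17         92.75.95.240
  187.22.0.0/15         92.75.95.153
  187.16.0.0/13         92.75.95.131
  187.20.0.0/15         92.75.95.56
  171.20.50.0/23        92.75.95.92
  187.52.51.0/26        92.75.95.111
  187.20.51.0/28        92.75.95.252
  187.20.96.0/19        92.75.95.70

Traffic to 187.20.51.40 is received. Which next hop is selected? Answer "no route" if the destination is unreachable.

92.75.95.82

Routes whose prefix contains 187.20.51.40:
  187.0.0.0/9 (187.0.0.0 - 187.127.255.255) -> 92.75.95.65
  187.16.0.0/13 (187.16.0.0 - 187.23.255.255) -> 92.75.95.131
  187.20.0.0/15 (187.20.0.0 - 187.21.255.255) -> 92.75.95.56
  187.20.0.0/17 (187.20.0.0 - 187.20.127.255) -> 92.75.95.240
  187.20.0.0/18 (187.20.0.0 - 187.20.63.255) -> 92.75.95.82
More-specific entries that do NOT match:
  187.20.51.0/28 (187.20.51.0 - 187.20.51.15) does not contain 187.20.51.40
  187.52.51.0/26 (187.52.51.0 - 187.52.51.63) does not contain 187.20.51.40
  187.20.49.0/24 (187.20.49.0 - 187.20.49.255) does not contain 187.20.51.40
  187.20.48.0/23 (187.20.48.0 - 187.20.49.255) does not contain 187.20.51.40
  171.20.50.0/23 (171.20.50.0 - 171.20.51.255) does not contain 187.20.51.40
  187.20.96.0/19 (187.20.96.0 - 187.20.127.255) does not contain 187.20.51.40
Longest matching prefix is /18 -> next hop 92.75.95.82.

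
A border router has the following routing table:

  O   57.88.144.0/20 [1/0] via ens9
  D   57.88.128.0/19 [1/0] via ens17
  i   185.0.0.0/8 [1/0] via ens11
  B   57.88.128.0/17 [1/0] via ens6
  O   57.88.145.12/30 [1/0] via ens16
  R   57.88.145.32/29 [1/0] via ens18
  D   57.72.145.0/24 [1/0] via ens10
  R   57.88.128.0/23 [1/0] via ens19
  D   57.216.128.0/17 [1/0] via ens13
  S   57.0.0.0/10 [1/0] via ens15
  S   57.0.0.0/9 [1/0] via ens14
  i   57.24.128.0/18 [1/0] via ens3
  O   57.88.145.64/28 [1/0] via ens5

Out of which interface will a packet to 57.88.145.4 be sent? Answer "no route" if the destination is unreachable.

ens9

Routes whose prefix contains 57.88.145.4:
  57.0.0.0/9 (57.0.0.0 - 57.127.255.255) -> ens14
  57.88.128.0/17 (57.88.128.0 - 57.88.255.255) -> ens6
  57.88.128.0/19 (57.88.128.0 - 57.88.159.255) -> ens17
  57.88.144.0/20 (57.88.144.0 - 57.88.159.255) -> ens9
More-specific entries that do NOT match:
  57.88.145.12/30 (57.88.145.12 - 57.88.145.15) does not contain 57.88.145.4
  57.88.145.32/29 (57.88.145.32 - 57.88.145.39) does not contain 57.88.145.4
  57.88.145.64/28 (57.88.145.64 - 57.88.145.79) does not contain 57.88.145.4
  57.72.145.0/24 (57.72.145.0 - 57.72.145.255) does not contain 57.88.145.4
  57.88.128.0/23 (57.88.128.0 - 57.88.129.255) does not contain 57.88.145.4
Longest matching prefix is /20 -> interface ens9.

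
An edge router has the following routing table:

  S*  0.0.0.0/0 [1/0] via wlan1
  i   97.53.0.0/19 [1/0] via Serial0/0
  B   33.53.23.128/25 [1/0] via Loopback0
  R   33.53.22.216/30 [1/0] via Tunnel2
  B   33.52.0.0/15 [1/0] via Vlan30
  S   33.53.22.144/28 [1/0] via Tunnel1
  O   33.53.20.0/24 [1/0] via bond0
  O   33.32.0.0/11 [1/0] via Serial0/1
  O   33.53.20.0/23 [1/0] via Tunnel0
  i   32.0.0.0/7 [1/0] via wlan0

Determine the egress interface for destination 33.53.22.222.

Vlan30

Routes whose prefix contains 33.53.22.222:
  0.0.0.0/0 (default, matches everything) -> wlan1
  32.0.0.0/7 (32.0.0.0 - 33.255.255.255) -> wlan0
  33.32.0.0/11 (33.32.0.0 - 33.63.255.255) -> Serial0/1
  33.52.0.0/15 (33.52.0.0 - 33.53.255.255) -> Vlan30
More-specific entries that do NOT match:
  33.53.22.216/30 (33.53.22.216 - 33.53.22.219) does not contain 33.53.22.222
  33.53.22.144/28 (33.53.22.144 - 33.53.22.159) does not contain 33.53.22.222
  33.53.23.128/25 (33.53.23.128 - 33.53.23.255) does not contain 33.53.22.222
  33.53.20.0/24 (33.53.20.0 - 33.53.20.255) does not contain 33.53.22.222
  33.53.20.0/23 (33.53.20.0 - 33.53.21.255) does not contain 33.53.22.222
  97.53.0.0/19 (97.53.0.0 - 97.53.31.255) does not contain 33.53.22.222
Longest matching prefix is /15 -> interface Vlan30.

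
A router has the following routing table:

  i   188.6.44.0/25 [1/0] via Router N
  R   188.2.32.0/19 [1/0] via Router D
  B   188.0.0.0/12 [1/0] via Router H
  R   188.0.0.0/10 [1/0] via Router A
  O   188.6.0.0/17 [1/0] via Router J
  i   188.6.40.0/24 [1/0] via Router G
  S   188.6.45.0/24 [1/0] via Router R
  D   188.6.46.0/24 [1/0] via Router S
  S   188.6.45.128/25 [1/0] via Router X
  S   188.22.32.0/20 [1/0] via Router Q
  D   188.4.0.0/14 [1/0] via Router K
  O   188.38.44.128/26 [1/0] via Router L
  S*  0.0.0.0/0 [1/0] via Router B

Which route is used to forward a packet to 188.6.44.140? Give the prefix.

Entries matching 188.6.44.140:
  0.0.0.0/0 (default, matches everything)
  188.0.0.0/10 (188.0.0.0 - 188.63.255.255)
  188.0.0.0/12 (188.0.0.0 - 188.15.255.255)
  188.4.0.0/14 (188.4.0.0 - 188.7.255.255)
  188.6.0.0/17 (188.6.0.0 - 188.6.127.255)
Most specific is 188.6.0.0/17.

188.6.0.0/17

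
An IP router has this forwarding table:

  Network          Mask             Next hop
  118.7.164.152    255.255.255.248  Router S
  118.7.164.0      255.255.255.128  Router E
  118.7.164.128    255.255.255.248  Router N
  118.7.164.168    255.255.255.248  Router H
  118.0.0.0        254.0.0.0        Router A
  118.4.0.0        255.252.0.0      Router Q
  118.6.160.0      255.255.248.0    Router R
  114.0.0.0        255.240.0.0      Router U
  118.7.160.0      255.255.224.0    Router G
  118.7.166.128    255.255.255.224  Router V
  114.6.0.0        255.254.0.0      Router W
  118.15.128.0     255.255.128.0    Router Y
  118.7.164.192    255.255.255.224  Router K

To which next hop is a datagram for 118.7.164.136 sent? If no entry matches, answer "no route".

Router G

Routes whose prefix contains 118.7.164.136:
  118.0.0.0/7 (118.0.0.0 - 119.255.255.255) -> Router A
  118.4.0.0/14 (118.4.0.0 - 118.7.255.255) -> Router Q
  118.7.160.0/19 (118.7.160.0 - 118.7.191.255) -> Router G
More-specific entries that do NOT match:
  118.7.164.152/29 (118.7.164.152 - 118.7.164.159) does not contain 118.7.164.136
  118.7.164.128/29 (118.7.164.128 - 118.7.164.135) does not contain 118.7.164.136
  118.7.164.168/29 (118.7.164.168 - 118.7.164.175) does not contain 118.7.164.136
  118.7.166.128/27 (118.7.166.128 - 118.7.166.159) does not contain 118.7.164.136
  118.7.164.192/27 (118.7.164.192 - 118.7.164.223) does not contain 118.7.164.136
  118.7.164.0/25 (118.7.164.0 - 118.7.164.127) does not contain 118.7.164.136
  118.6.160.0/21 (118.6.160.0 - 118.6.167.255) does not contain 118.7.164.136
Longest matching prefix is /19 -> next hop Router G.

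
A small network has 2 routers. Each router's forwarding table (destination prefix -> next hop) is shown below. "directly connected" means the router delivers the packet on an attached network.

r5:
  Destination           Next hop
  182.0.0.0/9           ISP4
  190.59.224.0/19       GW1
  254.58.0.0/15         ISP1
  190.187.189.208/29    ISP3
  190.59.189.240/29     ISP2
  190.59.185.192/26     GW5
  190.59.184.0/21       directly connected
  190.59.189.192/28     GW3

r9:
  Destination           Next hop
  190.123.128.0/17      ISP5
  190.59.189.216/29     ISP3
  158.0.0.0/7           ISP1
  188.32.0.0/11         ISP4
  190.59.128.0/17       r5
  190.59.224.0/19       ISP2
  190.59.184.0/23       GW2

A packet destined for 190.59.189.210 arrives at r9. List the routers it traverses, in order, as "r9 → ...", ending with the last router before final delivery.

At r9: longest match for 190.59.189.210 is 190.59.128.0/17 -> r5
At r5: longest match for 190.59.189.210 is 190.59.184.0/21 -> directly connected

r9 → r5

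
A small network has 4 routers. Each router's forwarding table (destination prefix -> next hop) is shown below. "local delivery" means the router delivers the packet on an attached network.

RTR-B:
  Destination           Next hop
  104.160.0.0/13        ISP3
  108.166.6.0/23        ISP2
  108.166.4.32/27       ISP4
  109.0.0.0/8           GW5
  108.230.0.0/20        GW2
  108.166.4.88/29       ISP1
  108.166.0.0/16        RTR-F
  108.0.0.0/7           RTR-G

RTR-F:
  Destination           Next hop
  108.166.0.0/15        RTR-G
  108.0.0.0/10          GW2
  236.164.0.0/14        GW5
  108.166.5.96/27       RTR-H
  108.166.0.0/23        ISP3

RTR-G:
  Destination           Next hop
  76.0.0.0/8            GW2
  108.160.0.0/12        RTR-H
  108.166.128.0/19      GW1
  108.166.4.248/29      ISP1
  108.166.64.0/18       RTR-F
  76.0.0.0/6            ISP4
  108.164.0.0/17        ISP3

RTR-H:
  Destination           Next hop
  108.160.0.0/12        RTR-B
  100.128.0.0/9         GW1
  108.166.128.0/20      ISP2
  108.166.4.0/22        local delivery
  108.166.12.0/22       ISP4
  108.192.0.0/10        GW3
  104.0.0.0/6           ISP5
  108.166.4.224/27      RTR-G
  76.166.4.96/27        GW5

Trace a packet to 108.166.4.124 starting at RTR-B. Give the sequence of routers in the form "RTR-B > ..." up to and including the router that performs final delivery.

At RTR-B: longest match for 108.166.4.124 is 108.166.0.0/16 -> RTR-F
At RTR-F: longest match for 108.166.4.124 is 108.166.0.0/15 -> RTR-G
At RTR-G: longest match for 108.166.4.124 is 108.160.0.0/12 -> RTR-H
At RTR-H: longest match for 108.166.4.124 is 108.166.4.0/22 -> local delivery

RTR-B > RTR-F > RTR-G > RTR-H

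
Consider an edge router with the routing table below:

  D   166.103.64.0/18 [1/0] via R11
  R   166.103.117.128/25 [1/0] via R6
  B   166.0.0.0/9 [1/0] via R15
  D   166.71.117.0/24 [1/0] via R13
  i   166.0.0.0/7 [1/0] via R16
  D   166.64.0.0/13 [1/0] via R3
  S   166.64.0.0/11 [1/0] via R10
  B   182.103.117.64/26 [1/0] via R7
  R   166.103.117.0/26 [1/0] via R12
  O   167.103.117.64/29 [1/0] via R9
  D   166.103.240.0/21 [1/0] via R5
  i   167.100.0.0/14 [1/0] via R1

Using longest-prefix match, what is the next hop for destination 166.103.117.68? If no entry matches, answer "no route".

Routes whose prefix contains 166.103.117.68:
  166.0.0.0/7 (166.0.0.0 - 167.255.255.255) -> R16
  166.0.0.0/9 (166.0.0.0 - 166.127.255.255) -> R15
  166.103.64.0/18 (166.103.64.0 - 166.103.127.255) -> R11
More-specific entries that do NOT match:
  167.103.117.64/29 (167.103.117.64 - 167.103.117.71) does not contain 166.103.117.68
  182.103.117.64/26 (182.103.117.64 - 182.103.117.127) does not contain 166.103.117.68
  166.103.117.0/26 (166.103.117.0 - 166.103.117.63) does not contain 166.103.117.68
  166.103.117.128/25 (166.103.117.128 - 166.103.117.255) does not contain 166.103.117.68
  166.71.117.0/24 (166.71.117.0 - 166.71.117.255) does not contain 166.103.117.68
  166.103.240.0/21 (166.103.240.0 - 166.103.247.255) does not contain 166.103.117.68
Longest matching prefix is /18 -> next hop R11.

R11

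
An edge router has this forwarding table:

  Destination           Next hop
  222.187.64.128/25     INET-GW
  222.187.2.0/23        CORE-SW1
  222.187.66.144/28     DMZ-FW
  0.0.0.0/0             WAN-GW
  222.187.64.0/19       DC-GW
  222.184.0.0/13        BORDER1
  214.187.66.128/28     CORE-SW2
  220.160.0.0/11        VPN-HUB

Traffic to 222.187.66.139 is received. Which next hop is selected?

DC-GW

Routes whose prefix contains 222.187.66.139:
  0.0.0.0/0 (default, matches everything) -> WAN-GW
  222.184.0.0/13 (222.184.0.0 - 222.191.255.255) -> BORDER1
  222.187.64.0/19 (222.187.64.0 - 222.187.95.255) -> DC-GW
More-specific entries that do NOT match:
  222.187.66.144/28 (222.187.66.144 - 222.187.66.159) does not contain 222.187.66.139
  214.187.66.128/28 (214.187.66.128 - 214.187.66.143) does not contain 222.187.66.139
  222.187.64.128/25 (222.187.64.128 - 222.187.64.255) does not contain 222.187.66.139
  222.187.2.0/23 (222.187.2.0 - 222.187.3.255) does not contain 222.187.66.139
Longest matching prefix is /19 -> next hop DC-GW.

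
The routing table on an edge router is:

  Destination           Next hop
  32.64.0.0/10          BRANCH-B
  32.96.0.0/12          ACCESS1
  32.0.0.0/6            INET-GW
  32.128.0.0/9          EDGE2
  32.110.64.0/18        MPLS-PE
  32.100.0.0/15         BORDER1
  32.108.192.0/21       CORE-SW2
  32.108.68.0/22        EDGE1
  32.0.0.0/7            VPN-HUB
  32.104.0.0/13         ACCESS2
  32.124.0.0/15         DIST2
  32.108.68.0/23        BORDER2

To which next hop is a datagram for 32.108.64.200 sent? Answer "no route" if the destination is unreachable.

Routes whose prefix contains 32.108.64.200:
  32.0.0.0/6 (32.0.0.0 - 35.255.255.255) -> INET-GW
  32.0.0.0/7 (32.0.0.0 - 33.255.255.255) -> VPN-HUB
  32.64.0.0/10 (32.64.0.0 - 32.127.255.255) -> BRANCH-B
  32.96.0.0/12 (32.96.0.0 - 32.111.255.255) -> ACCESS1
  32.104.0.0/13 (32.104.0.0 - 32.111.255.255) -> ACCESS2
More-specific entries that do NOT match:
  32.108.68.0/23 (32.108.68.0 - 32.108.69.255) does not contain 32.108.64.200
  32.108.68.0/22 (32.108.68.0 - 32.108.71.255) does not contain 32.108.64.200
  32.108.192.0/21 (32.108.192.0 - 32.108.199.255) does not contain 32.108.64.200
  32.110.64.0/18 (32.110.64.0 - 32.110.127.255) does not contain 32.108.64.200
  32.100.0.0/15 (32.100.0.0 - 32.101.255.255) does not contain 32.108.64.200
  32.124.0.0/15 (32.124.0.0 - 32.125.255.255) does not contain 32.108.64.200
Longest matching prefix is /13 -> next hop ACCESS2.

ACCESS2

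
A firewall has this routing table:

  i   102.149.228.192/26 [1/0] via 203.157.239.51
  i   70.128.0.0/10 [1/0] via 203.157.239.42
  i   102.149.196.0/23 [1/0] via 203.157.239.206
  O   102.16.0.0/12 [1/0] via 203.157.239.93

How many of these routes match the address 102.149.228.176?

No listed prefix contains 102.149.228.176.
Total matching entries: 0.

0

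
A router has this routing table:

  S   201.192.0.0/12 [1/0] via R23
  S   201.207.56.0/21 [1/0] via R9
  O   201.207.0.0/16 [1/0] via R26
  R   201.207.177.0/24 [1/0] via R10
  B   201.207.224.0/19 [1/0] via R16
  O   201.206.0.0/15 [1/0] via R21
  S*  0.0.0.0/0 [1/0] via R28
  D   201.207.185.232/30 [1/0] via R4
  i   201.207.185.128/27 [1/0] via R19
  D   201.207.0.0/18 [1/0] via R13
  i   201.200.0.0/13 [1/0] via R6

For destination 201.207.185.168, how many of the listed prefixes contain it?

5

Prefixes containing 201.207.185.168:
  0.0.0.0/0 (default, matches everything)
  201.192.0.0/12 (201.192.0.0 - 201.207.255.255)
  201.200.0.0/13 (201.200.0.0 - 201.207.255.255)
  201.206.0.0/15 (201.206.0.0 - 201.207.255.255)
  201.207.0.0/16 (201.207.0.0 - 201.207.255.255)
Total matching entries: 5.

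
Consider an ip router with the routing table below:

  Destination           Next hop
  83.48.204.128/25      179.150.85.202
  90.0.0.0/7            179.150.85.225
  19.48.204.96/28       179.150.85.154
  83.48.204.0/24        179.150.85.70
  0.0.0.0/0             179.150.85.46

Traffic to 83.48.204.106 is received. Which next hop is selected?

Routes whose prefix contains 83.48.204.106:
  0.0.0.0/0 (default, matches everything) -> 179.150.85.46
  83.48.204.0/24 (83.48.204.0 - 83.48.204.255) -> 179.150.85.70
More-specific entries that do NOT match:
  19.48.204.96/28 (19.48.204.96 - 19.48.204.111) does not contain 83.48.204.106
  83.48.204.128/25 (83.48.204.128 - 83.48.204.255) does not contain 83.48.204.106
Longest matching prefix is /24 -> next hop 179.150.85.70.

179.150.85.70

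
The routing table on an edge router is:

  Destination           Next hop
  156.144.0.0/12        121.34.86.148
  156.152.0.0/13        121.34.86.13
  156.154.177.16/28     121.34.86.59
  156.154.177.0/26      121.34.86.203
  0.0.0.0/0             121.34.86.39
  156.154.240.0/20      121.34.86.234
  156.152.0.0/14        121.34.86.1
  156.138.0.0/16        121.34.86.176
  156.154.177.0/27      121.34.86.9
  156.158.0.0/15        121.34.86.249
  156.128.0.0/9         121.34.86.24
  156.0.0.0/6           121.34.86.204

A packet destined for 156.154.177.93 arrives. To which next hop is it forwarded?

Routes whose prefix contains 156.154.177.93:
  0.0.0.0/0 (default, matches everything) -> 121.34.86.39
  156.0.0.0/6 (156.0.0.0 - 159.255.255.255) -> 121.34.86.204
  156.128.0.0/9 (156.128.0.0 - 156.255.255.255) -> 121.34.86.24
  156.144.0.0/12 (156.144.0.0 - 156.159.255.255) -> 121.34.86.148
  156.152.0.0/13 (156.152.0.0 - 156.159.255.255) -> 121.34.86.13
  156.152.0.0/14 (156.152.0.0 - 156.155.255.255) -> 121.34.86.1
More-specific entries that do NOT match:
  156.154.177.16/28 (156.154.177.16 - 156.154.177.31) does not contain 156.154.177.93
  156.154.177.0/27 (156.154.177.0 - 156.154.177.31) does not contain 156.154.177.93
  156.154.177.0/26 (156.154.177.0 - 156.154.177.63) does not contain 156.154.177.93
  156.154.240.0/20 (156.154.240.0 - 156.154.255.255) does not contain 156.154.177.93
  156.138.0.0/16 (156.138.0.0 - 156.138.255.255) does not contain 156.154.177.93
  156.158.0.0/15 (156.158.0.0 - 156.159.255.255) does not contain 156.154.177.93
Longest matching prefix is /14 -> next hop 121.34.86.1.

121.34.86.1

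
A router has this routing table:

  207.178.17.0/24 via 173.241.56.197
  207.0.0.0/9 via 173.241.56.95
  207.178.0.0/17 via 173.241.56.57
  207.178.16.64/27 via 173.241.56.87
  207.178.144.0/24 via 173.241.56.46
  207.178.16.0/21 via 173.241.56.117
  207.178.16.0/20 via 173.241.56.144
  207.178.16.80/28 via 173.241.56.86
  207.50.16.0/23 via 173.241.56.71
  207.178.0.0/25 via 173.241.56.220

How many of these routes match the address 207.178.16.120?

Prefixes containing 207.178.16.120:
  207.178.0.0/17 (207.178.0.0 - 207.178.127.255)
  207.178.16.0/20 (207.178.16.0 - 207.178.31.255)
  207.178.16.0/21 (207.178.16.0 - 207.178.23.255)
Total matching entries: 3.

3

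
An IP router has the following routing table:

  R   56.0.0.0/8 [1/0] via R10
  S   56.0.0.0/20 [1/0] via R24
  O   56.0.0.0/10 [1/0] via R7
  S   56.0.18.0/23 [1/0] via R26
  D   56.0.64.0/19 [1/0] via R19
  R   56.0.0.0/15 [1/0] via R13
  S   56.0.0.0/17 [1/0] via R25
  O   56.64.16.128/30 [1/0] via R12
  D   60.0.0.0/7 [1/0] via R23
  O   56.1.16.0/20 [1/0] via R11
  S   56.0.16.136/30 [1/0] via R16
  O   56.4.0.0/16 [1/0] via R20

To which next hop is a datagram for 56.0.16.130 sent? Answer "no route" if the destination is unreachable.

R25

Routes whose prefix contains 56.0.16.130:
  56.0.0.0/8 (56.0.0.0 - 56.255.255.255) -> R10
  56.0.0.0/10 (56.0.0.0 - 56.63.255.255) -> R7
  56.0.0.0/15 (56.0.0.0 - 56.1.255.255) -> R13
  56.0.0.0/17 (56.0.0.0 - 56.0.127.255) -> R25
More-specific entries that do NOT match:
  56.64.16.128/30 (56.64.16.128 - 56.64.16.131) does not contain 56.0.16.130
  56.0.16.136/30 (56.0.16.136 - 56.0.16.139) does not contain 56.0.16.130
  56.0.18.0/23 (56.0.18.0 - 56.0.19.255) does not contain 56.0.16.130
  56.0.0.0/20 (56.0.0.0 - 56.0.15.255) does not contain 56.0.16.130
  56.1.16.0/20 (56.1.16.0 - 56.1.31.255) does not contain 56.0.16.130
  56.0.64.0/19 (56.0.64.0 - 56.0.95.255) does not contain 56.0.16.130
Longest matching prefix is /17 -> next hop R25.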